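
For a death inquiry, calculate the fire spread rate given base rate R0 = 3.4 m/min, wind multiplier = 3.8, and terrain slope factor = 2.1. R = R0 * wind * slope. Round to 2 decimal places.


Fire spread rate calculation:
R = R0 * wind_factor * slope_factor
= 3.4 * 3.8 * 2.1
= 12.92 * 2.1
= 27.13 m/min

27.13


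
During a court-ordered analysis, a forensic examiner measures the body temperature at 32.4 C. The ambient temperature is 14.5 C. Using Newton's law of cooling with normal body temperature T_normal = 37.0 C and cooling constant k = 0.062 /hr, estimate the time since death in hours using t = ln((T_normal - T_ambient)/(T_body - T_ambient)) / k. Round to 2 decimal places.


Using Newton's law of cooling:
t = ln((T_normal - T_ambient) / (T_body - T_ambient)) / k
T_normal - T_ambient = 22.5
T_body - T_ambient = 17.9
Ratio = 1.256983
ln(ratio) = 0.228714
t = 0.228714 / 0.062 = 3.69 hours

3.69


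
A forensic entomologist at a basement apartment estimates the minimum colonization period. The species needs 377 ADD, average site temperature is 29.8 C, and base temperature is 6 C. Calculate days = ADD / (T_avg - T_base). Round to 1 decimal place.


Insect development time:
Effective temperature = avg_temp - T_base = 29.8 - 6 = 23.8 C
Days = ADD / effective_temp = 377 / 23.8 = 15.8 days

15.8


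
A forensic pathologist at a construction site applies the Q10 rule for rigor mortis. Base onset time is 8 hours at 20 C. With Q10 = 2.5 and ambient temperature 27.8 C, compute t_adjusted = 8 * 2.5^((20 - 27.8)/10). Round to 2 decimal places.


Rigor mortis time adjustment:
Exponent = (T_ref - T_actual) / 10 = (20 - 27.8) / 10 = -0.78
Q10 factor = 2.5^-0.78 = 0.48934
t_adjusted = 8 * 0.48934 = 3.91 hours

3.91


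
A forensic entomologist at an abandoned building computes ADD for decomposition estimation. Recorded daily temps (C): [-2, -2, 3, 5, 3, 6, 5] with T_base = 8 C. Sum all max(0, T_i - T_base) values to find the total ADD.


Computing ADD day by day:
Day 1: max(0, -2 - 8) = 0
Day 2: max(0, -2 - 8) = 0
Day 3: max(0, 3 - 8) = 0
Day 4: max(0, 5 - 8) = 0
Day 5: max(0, 3 - 8) = 0
Day 6: max(0, 6 - 8) = 0
Day 7: max(0, 5 - 8) = 0
Total ADD = 0

0


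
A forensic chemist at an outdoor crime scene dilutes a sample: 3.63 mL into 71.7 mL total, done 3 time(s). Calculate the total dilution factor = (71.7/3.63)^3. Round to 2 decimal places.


Dilution factor calculation:
Single dilution = V_total / V_sample = 71.7 / 3.63 ≈ 19.752066
Number of dilutions = 3
Total DF = (71.7 / 3.63)^3 (full precision, rounded at the end) = 7706.15

7706.15


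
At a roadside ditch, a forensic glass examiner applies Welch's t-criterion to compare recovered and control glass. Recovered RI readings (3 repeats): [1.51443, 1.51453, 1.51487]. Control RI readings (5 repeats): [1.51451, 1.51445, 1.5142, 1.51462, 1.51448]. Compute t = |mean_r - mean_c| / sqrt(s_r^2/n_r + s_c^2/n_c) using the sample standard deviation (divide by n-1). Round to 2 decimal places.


Welch's t-criterion for glass RI comparison:
Recovered mean = sum / n_r = 4.54383 / 3 = 1.51461
Control mean = sum / n_c = 7.57226 / 5 = 1.514452
Recovered sample variance s_r^2 = 5.32e-08
Control sample variance s_c^2 = 2.397e-08
Welch SE (unpooled) = sqrt(s_r^2/n_r + s_c^2/n_c) = sqrt(1.77333e-08 + 4.794e-09) = sqrt(2.25273e-08) = 0.000150091
|mean_r - mean_c| = 0.000158
t = 0.000158 / 0.000150091 = 1.05

1.05


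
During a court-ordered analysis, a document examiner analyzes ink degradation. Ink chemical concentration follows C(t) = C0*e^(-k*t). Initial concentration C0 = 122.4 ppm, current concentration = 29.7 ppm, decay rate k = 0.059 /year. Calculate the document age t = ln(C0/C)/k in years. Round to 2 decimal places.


Document age estimation:
C0/C = 122.4 / 29.7 = 4.121212
ln(C0/C) = 1.416147
t = 1.416147 / 0.059 = 24.00 years

24.00


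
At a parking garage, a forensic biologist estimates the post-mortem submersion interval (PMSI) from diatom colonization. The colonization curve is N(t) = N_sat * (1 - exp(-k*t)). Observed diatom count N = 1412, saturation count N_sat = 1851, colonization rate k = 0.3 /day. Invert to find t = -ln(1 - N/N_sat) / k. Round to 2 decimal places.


PMSI from diatom colonization curve:
N / N_sat = 1412 / 1851 = 0.762831
1 - N/N_sat = 0.237169
ln(1 - N/N_sat) = -1.438982
t = -ln(1 - N/N_sat) / k = -(-1.438982) / 0.3 = 4.80 days

4.80


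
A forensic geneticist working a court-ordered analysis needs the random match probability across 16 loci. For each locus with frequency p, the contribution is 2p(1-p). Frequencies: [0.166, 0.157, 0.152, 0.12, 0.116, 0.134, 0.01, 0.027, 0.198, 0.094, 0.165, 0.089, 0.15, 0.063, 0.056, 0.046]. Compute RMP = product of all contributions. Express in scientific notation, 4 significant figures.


Computing RMP for 16 loci:
Locus 1: 2 * 0.166 * 0.834 = 0.276888
Locus 2: 2 * 0.157 * 0.843 = 0.264702
Locus 3: 2 * 0.152 * 0.848 = 0.257792
Locus 4: 2 * 0.12 * 0.88 = 0.2112
Locus 5: 2 * 0.116 * 0.884 = 0.205088
Locus 6: 2 * 0.134 * 0.866 = 0.232088
Locus 7: 2 * 0.01 * 0.99 = 0.0198
Locus 8: 2 * 0.027 * 0.973 = 0.052542
Locus 9: 2 * 0.198 * 0.802 = 0.317592
Locus 10: 2 * 0.094 * 0.906 = 0.170328
Locus 11: 2 * 0.165 * 0.835 = 0.27555
Locus 12: 2 * 0.089 * 0.911 = 0.162158
Locus 13: 2 * 0.15 * 0.85 = 0.255
Locus 14: 2 * 0.063 * 0.937 = 0.118062
Locus 15: 2 * 0.056 * 0.944 = 0.105728
Locus 16: 2 * 0.046 * 0.954 = 0.087768
RMP = 1.334e-13

1.334e-13


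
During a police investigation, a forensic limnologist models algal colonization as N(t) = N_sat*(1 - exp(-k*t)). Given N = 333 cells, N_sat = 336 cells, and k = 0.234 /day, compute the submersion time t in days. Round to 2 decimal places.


PMSI from diatom colonization curve:
N / N_sat = 333 / 336 = 0.991071
1 - N/N_sat = 0.008929
ln(1 - N/N_sat) = -4.718451
t = -ln(1 - N/N_sat) / k = -(-4.718451) / 0.234 = 20.16 days

20.16


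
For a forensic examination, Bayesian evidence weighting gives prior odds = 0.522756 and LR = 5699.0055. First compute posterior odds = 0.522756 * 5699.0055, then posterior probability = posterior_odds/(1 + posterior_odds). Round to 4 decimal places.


Bayesian evidence evaluation:
Posterior odds = prior_odds * LR = 0.522756 * 5699.0055 = 2979.189
Posterior probability = posterior_odds / (1 + posterior_odds)
= 2979.189 / (1 + 2979.189)
= 2979.189 / 2980.189
= 0.9997

0.9997


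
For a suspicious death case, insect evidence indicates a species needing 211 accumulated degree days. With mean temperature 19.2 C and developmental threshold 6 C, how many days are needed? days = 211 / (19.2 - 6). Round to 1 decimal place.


Insect development time:
Effective temperature = avg_temp - T_base = 19.2 - 6 = 13.2 C
Days = ADD / effective_temp = 211 / 13.2 = 16.0 days

16.0


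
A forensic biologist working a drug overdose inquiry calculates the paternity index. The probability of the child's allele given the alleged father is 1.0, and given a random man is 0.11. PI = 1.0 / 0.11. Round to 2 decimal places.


Paternity Index calculation:
PI = P(allele|father) / P(allele|random)
PI = 1.0 / 0.11
PI = 9.09

9.09


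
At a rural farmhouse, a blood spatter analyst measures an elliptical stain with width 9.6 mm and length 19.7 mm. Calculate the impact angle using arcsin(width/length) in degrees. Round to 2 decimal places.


Blood spatter impact angle calculation:
width / length = 9.6 / 19.7 = 0.48731
angle = arcsin(0.48731)
angle = 29.16 degrees

29.16


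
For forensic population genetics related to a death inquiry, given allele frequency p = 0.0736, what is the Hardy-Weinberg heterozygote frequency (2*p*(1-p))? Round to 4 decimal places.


Hardy-Weinberg heterozygote frequency:
q = 1 - p = 1 - 0.0736 = 0.9264
2pq = 2 * 0.0736 * 0.9264 = 0.1364

0.1364


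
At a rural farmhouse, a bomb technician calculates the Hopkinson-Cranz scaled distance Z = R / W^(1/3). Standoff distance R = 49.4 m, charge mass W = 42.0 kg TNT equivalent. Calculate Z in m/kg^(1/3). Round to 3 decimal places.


Scaled distance calculation:
W^(1/3) = 42.0^(1/3) = 3.476027
Z = R / W^(1/3) = 49.4 / 3.476027
Z = 14.212 m/kg^(1/3)

14.212


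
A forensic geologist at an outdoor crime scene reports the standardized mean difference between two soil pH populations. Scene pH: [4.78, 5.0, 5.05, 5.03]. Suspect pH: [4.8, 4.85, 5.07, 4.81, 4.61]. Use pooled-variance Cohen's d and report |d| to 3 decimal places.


Pooled-variance Cohen's d for soil pH comparison:
Scene mean = 19.86 / 4 = 4.965
Suspect mean = 24.14 / 5 = 4.828
Scene sample variance s_s^2 = 0.015633
Suspect sample variance s_c^2 = 0.02692
Pooled variance = ((n_s-1)*s_s^2 + (n_c-1)*s_c^2) / (n_s + n_c - 2) = 0.022083
Pooled SD = sqrt(0.022083) = 0.148603
Mean difference = 0.137
|d| = |0.137| / 0.148603 = 0.922

0.922


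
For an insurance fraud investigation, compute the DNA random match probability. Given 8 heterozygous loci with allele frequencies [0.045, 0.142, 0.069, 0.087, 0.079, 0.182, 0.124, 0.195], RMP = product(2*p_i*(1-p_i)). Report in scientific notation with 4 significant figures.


Computing RMP for 8 loci:
Locus 1: 2 * 0.045 * 0.955 = 0.08595
Locus 2: 2 * 0.142 * 0.858 = 0.243672
Locus 3: 2 * 0.069 * 0.931 = 0.128478
Locus 4: 2 * 0.087 * 0.913 = 0.158862
Locus 5: 2 * 0.079 * 0.921 = 0.145518
Locus 6: 2 * 0.182 * 0.818 = 0.297752
Locus 7: 2 * 0.124 * 0.876 = 0.217248
Locus 8: 2 * 0.195 * 0.805 = 0.31395
RMP = 1.263e-06

1.263e-06


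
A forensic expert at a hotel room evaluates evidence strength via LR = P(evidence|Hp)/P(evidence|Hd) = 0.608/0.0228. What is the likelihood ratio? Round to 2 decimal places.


Likelihood ratio calculation:
LR = P(E|Hp) / P(E|Hd)
LR = 0.608 / 0.0228
LR = 26.67

26.67


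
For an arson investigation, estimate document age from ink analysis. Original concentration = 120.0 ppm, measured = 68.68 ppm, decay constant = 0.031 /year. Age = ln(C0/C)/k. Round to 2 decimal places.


Document age estimation:
C0/C = 120.0 / 68.68 = 1.747234
ln(C0/C) = 0.558034
t = 0.558034 / 0.031 = 18.00 years

18.00


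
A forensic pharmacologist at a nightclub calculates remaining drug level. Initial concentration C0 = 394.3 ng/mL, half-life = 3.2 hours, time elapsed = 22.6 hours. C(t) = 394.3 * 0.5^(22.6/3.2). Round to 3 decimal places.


Drug concentration decay:
Number of half-lives = t / t_half = 22.6 / 3.2 = 7.0625
Decay factor = 0.5^7.0625 = 0.00748128
C(t) = 394.3 * 0.00748128 = 2.950 ng/mL

2.950


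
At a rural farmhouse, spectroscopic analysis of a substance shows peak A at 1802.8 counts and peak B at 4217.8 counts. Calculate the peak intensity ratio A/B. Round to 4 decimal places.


Spectral peak ratio:
Peak A = 1802.8 counts
Peak B = 4217.8 counts
Ratio = 1802.8 / 4217.8 = 0.4274

0.4274


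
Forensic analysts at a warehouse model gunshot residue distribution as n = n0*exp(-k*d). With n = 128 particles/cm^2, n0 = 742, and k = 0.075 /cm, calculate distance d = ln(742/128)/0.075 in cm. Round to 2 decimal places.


GSR distance calculation:
n0/n = 742 / 128 = 5.796875
ln(n0/n) = 1.757319
d = 1.757319 / 0.075 = 23.43 cm

23.43


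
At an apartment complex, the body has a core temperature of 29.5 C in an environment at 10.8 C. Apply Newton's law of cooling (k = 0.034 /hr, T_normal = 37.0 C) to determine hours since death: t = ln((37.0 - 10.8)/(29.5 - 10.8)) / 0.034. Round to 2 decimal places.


Using Newton's law of cooling:
t = ln((T_normal - T_ambient) / (T_body - T_ambient)) / k
T_normal - T_ambient = 26.2
T_body - T_ambient = 18.7
Ratio = 1.40107
ln(ratio) = 0.337236
t = 0.337236 / 0.034 = 9.92 hours

9.92


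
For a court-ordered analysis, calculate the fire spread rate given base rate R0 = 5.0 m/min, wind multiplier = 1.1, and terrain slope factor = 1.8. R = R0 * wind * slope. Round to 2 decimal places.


Fire spread rate calculation:
R = R0 * wind_factor * slope_factor
= 5.0 * 1.1 * 1.8
= 5.5 * 1.8
= 9.90 m/min

9.90


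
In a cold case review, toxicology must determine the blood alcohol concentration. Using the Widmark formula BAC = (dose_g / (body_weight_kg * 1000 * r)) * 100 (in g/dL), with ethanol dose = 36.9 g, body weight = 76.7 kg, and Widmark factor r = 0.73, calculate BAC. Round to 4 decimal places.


Applying the Widmark formula:
BAC = (dose_g / (body_wt * 1000 * r)) * 100
Denominator = 76.7 * 1000 * 0.73 = 55991
BAC = (36.9 / 55991) * 100
BAC = 0.0659 g/dL

0.0659


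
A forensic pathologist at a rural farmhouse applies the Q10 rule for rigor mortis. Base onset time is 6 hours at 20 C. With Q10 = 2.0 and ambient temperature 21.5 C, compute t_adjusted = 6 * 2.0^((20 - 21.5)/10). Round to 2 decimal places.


Rigor mortis time adjustment:
Exponent = (T_ref - T_actual) / 10 = (20 - 21.5) / 10 = -0.15
Q10 factor = 2.0^-0.15 = 0.90125
t_adjusted = 6 * 0.90125 = 5.41 hours

5.41


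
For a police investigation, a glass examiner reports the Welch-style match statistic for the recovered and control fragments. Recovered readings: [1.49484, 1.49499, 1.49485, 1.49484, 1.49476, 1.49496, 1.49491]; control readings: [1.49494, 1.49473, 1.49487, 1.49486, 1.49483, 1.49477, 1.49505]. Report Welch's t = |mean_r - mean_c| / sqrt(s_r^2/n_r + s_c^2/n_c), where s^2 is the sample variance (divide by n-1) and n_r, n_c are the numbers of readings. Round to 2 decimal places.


Welch's t-criterion for glass RI comparison:
Recovered mean = sum / n_r = 10.46415 / 7 = 1.4948786
Control mean = sum / n_c = 10.46405 / 7 = 1.4948643
Recovered sample variance s_r^2 = 6.31429e-09
Control sample variance s_c^2 = 1.13952e-08
Welch SE (unpooled) = sqrt(s_r^2/n_r + s_c^2/n_c) = sqrt(9.02041e-10 + 1.62789e-09) = sqrt(2.52993e-09) = 5.02984e-05
|mean_r - mean_c| = 1.42857e-05
t = 1.42857e-05 / 5.02984e-05 = 0.28

0.28


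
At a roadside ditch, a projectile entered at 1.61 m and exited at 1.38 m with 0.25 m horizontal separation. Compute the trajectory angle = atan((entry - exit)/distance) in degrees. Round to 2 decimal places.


Bullet trajectory angle:
Height difference = 1.61 - 1.38 = 0.23 m
angle = atan(0.23 / 0.25)
angle = atan(0.92)
angle = 42.61 degrees

42.61


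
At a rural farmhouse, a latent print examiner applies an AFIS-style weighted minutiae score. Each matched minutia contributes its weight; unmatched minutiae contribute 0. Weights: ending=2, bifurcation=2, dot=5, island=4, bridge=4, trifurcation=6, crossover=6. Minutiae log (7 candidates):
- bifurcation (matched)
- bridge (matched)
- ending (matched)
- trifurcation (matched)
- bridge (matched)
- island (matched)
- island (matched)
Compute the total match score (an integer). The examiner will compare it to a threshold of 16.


Weighted minutiae match score:
  bifurcation: matched, +2 (running total 2)
  bridge: matched, +4 (running total 6)
  ending: matched, +2 (running total 8)
  trifurcation: matched, +6 (running total 14)
  bridge: matched, +4 (running total 18)
  island: matched, +4 (running total 22)
  island: matched, +4 (running total 26)
Total score = 26
Threshold = 16; verdict = identification

26


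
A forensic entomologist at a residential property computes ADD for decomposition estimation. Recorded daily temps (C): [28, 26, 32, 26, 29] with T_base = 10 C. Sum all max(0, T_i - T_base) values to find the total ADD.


Computing ADD day by day:
Day 1: max(0, 28 - 10) = 18
Day 2: max(0, 26 - 10) = 16
Day 3: max(0, 32 - 10) = 22
Day 4: max(0, 26 - 10) = 16
Day 5: max(0, 29 - 10) = 19
Total ADD = 91

91


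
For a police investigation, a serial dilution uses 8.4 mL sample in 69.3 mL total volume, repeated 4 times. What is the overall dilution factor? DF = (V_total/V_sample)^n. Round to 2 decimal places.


Dilution factor calculation:
Single dilution = V_total / V_sample = 69.3 / 8.4 ≈ 8.25
Number of dilutions = 4
Total DF = (69.3 / 8.4)^4 (full precision, rounded at the end) = 4632.50

4632.50


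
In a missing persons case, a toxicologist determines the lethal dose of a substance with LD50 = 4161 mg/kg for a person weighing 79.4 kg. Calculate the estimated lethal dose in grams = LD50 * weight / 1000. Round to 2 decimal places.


Lethal dose calculation:
Lethal dose = LD50 * body_weight / 1000
= 4161 * 79.4 / 1000
= 330383.4 / 1000
= 330.38 g

330.38


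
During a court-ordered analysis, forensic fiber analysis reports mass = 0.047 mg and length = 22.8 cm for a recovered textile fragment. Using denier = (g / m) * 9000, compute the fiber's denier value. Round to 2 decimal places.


Denier calculation:
Mass in grams = 0.047 mg / 1000 = 0.000047 g
Length in meters = 22.8 cm / 100 = 0.228 m
Linear density = mass / length = 0.000047 / 0.228 = 0.00020614 g/m
Denier = (g/m) * 9000 = 0.00020614 * 9000 = 1.86

1.86


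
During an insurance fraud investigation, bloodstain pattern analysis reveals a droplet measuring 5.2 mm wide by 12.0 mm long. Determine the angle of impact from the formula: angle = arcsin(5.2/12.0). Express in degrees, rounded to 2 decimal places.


Blood spatter impact angle calculation:
width / length = 5.2 / 12.0 = 0.433333
angle = arcsin(0.433333)
angle = 25.68 degrees

25.68


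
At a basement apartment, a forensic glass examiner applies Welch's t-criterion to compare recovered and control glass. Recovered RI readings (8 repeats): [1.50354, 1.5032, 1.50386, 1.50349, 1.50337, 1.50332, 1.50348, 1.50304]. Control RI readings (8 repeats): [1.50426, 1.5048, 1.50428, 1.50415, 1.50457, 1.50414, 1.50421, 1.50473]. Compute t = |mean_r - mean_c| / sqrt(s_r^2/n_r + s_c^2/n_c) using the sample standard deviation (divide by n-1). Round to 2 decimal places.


Welch's t-criterion for glass RI comparison:
Recovered mean = sum / n_r = 12.0273 / 8 = 1.5034125
Control mean = sum / n_c = 12.03514 / 8 = 1.5043925
Recovered sample variance s_r^2 = 6.01929e-08
Control sample variance s_c^2 = 7.10786e-08
Welch SE (unpooled) = sqrt(s_r^2/n_r + s_c^2/n_c) = sqrt(7.52411e-09 + 8.88482e-09) = sqrt(1.64089e-08) = 0.000128097
|mean_r - mean_c| = 0.00098
t = 0.00098 / 0.000128097 = 7.65

7.65


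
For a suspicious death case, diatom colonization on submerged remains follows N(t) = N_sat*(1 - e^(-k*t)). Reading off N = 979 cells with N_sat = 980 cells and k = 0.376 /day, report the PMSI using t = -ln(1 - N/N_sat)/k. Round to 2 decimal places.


PMSI from diatom colonization curve:
N / N_sat = 979 / 980 = 0.99898
1 - N/N_sat = 0.00102
ln(1 - N/N_sat) = -6.887953
t = -ln(1 - N/N_sat) / k = -(-6.887953) / 0.376 = 18.32 days

18.32


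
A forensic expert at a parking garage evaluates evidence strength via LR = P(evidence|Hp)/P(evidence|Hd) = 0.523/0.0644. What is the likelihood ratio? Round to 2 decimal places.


Likelihood ratio calculation:
LR = P(E|Hp) / P(E|Hd)
LR = 0.523 / 0.0644
LR = 8.12

8.12


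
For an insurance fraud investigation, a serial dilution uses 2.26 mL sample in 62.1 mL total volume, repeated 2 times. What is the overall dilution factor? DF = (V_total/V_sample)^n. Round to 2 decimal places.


Dilution factor calculation:
Single dilution = V_total / V_sample = 62.1 / 2.26 ≈ 27.477876
Number of dilutions = 2
Total DF = (62.1 / 2.26)^2 (full precision, rounded at the end) = 755.03

755.03


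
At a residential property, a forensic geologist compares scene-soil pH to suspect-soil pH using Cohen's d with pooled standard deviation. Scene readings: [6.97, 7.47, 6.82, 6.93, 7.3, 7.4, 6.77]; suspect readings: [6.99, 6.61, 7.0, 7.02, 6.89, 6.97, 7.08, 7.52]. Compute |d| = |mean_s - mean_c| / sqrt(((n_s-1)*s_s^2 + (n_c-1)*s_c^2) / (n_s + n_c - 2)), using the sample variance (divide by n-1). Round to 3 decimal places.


Pooled-variance Cohen's d for soil pH comparison:
Scene mean = 49.66 / 7 = 7.094286
Suspect mean = 56.08 / 8 = 7.01
Scene sample variance s_s^2 = 0.083295
Suspect sample variance s_c^2 = 0.063086
Pooled variance = ((n_s-1)*s_s^2 + (n_c-1)*s_c^2) / (n_s + n_c - 2) = 0.072413
Pooled SD = sqrt(0.072413) = 0.269097
Mean difference = 0.084286
|d| = |0.084286| / 0.269097 = 0.313

0.313


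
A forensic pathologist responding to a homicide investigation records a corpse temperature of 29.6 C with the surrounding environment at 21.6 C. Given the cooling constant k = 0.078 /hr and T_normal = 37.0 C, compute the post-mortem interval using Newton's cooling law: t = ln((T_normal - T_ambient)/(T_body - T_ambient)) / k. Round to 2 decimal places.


Using Newton's law of cooling:
t = ln((T_normal - T_ambient) / (T_body - T_ambient)) / k
T_normal - T_ambient = 15.4
T_body - T_ambient = 8.0
Ratio = 1.925
ln(ratio) = 0.654926
t = 0.654926 / 0.078 = 8.40 hours

8.40


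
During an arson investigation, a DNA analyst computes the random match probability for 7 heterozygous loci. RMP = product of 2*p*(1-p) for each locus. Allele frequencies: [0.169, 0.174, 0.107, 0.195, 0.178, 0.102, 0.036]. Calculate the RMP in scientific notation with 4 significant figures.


Computing RMP for 7 loci:
Locus 1: 2 * 0.169 * 0.831 = 0.280878
Locus 2: 2 * 0.174 * 0.826 = 0.287448
Locus 3: 2 * 0.107 * 0.893 = 0.191102
Locus 4: 2 * 0.195 * 0.805 = 0.31395
Locus 5: 2 * 0.178 * 0.822 = 0.292632
Locus 6: 2 * 0.102 * 0.898 = 0.183192
Locus 7: 2 * 0.036 * 0.964 = 0.069408
RMP = 1.802e-05

1.802e-05


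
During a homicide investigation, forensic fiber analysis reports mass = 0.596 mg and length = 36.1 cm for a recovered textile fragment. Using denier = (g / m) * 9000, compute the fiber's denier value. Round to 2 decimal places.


Denier calculation:
Mass in grams = 0.596 mg / 1000 = 0.000596 g
Length in meters = 36.1 cm / 100 = 0.361 m
Linear density = mass / length = 0.000596 / 0.361 = 0.00165097 g/m
Denier = (g/m) * 9000 = 0.00165097 * 9000 = 14.86

14.86


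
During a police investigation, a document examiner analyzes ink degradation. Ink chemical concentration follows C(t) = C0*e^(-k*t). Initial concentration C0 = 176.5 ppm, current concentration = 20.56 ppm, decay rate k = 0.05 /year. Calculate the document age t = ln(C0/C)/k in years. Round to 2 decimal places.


Document age estimation:
C0/C = 176.5 / 20.56 = 8.58463
ln(C0/C) = 2.149973
t = 2.149973 / 0.05 = 43.00 years

43.00


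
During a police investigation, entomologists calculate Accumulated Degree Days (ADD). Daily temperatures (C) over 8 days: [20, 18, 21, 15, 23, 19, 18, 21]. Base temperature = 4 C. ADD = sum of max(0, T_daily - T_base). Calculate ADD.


Computing ADD day by day:
Day 1: max(0, 20 - 4) = 16
Day 2: max(0, 18 - 4) = 14
Day 3: max(0, 21 - 4) = 17
Day 4: max(0, 15 - 4) = 11
Day 5: max(0, 23 - 4) = 19
Day 6: max(0, 19 - 4) = 15
Day 7: max(0, 18 - 4) = 14
Day 8: max(0, 21 - 4) = 17
Total ADD = 123

123


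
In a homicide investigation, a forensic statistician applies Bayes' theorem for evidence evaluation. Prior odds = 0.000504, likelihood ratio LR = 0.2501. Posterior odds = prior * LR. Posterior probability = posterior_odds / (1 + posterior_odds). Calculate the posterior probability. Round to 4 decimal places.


Bayesian evidence evaluation:
Posterior odds = prior_odds * LR = 0.000504 * 0.2501 = 0.0001260504
Posterior probability = posterior_odds / (1 + posterior_odds)
= 0.0001260504 / (1 + 0.0001260504)
= 0.0001260504 / 1.0001260504
= 0.0001

0.0001


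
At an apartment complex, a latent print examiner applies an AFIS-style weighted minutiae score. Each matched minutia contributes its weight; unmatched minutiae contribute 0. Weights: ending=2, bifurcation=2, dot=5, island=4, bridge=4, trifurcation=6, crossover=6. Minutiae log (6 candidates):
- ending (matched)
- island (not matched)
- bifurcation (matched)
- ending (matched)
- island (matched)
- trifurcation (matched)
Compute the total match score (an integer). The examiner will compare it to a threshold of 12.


Weighted minutiae match score:
  ending: matched, +2 (running total 2)
  island: not matched, +0
  bifurcation: matched, +2 (running total 4)
  ending: matched, +2 (running total 6)
  island: matched, +4 (running total 10)
  trifurcation: matched, +6 (running total 16)
Total score = 16
Threshold = 12; verdict = identification

16


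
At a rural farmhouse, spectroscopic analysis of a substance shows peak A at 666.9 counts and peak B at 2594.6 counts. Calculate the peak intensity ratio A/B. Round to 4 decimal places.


Spectral peak ratio:
Peak A = 666.9 counts
Peak B = 2594.6 counts
Ratio = 666.9 / 2594.6 = 0.2570

0.2570


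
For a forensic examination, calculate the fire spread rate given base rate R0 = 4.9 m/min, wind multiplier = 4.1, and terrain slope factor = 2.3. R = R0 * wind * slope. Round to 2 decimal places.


Fire spread rate calculation:
R = R0 * wind_factor * slope_factor
= 4.9 * 4.1 * 2.3
= 20.09 * 2.3
= 46.21 m/min

46.21


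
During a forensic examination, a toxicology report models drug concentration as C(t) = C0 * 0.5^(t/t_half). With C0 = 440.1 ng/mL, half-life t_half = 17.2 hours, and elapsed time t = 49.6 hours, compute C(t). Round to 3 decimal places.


Drug concentration decay:
Number of half-lives = t / t_half = 49.6 / 17.2 = 2.883721
Decay factor = 0.5^2.883721 = 0.13549195
C(t) = 440.1 * 0.13549195 = 59.630 ng/mL

59.630


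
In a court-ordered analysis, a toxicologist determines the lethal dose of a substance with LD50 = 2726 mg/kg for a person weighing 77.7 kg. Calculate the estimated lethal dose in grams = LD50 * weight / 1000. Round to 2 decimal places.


Lethal dose calculation:
Lethal dose = LD50 * body_weight / 1000
= 2726 * 77.7 / 1000
= 211810.2 / 1000
= 211.81 g

211.81


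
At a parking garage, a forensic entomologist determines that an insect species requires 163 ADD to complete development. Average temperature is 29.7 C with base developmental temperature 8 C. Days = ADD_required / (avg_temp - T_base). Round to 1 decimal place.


Insect development time:
Effective temperature = avg_temp - T_base = 29.7 - 8 = 21.7 C
Days = ADD / effective_temp = 163 / 21.7 = 7.5 days

7.5


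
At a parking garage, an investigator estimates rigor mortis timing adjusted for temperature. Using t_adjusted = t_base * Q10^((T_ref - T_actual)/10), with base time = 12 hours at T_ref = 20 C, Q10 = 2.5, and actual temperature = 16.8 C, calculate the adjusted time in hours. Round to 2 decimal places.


Rigor mortis time adjustment:
Exponent = (T_ref - T_actual) / 10 = (20 - 16.8) / 10 = 0.32
Q10 factor = 2.5^0.32 = 1.34073
t_adjusted = 12 * 1.34073 = 16.09 hours

16.09


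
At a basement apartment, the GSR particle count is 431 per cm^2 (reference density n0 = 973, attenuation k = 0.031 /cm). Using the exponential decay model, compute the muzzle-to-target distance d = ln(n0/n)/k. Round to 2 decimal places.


GSR distance calculation:
n0/n = 973 / 431 = 2.257541
ln(n0/n) = 0.814276
d = 0.814276 / 0.031 = 26.27 cm

26.27


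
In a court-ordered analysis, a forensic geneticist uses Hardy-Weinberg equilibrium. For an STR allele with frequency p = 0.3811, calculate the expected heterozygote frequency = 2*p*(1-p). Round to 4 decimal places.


Hardy-Weinberg heterozygote frequency:
q = 1 - p = 1 - 0.3811 = 0.6189
2pq = 2 * 0.3811 * 0.6189 = 0.4717

0.4717


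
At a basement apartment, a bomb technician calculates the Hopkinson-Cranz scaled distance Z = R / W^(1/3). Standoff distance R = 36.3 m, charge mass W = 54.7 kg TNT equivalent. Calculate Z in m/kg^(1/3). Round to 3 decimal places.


Scaled distance calculation:
W^(1/3) = 54.7^(1/3) = 3.796025
Z = R / W^(1/3) = 36.3 / 3.796025
Z = 9.563 m/kg^(1/3)

9.563


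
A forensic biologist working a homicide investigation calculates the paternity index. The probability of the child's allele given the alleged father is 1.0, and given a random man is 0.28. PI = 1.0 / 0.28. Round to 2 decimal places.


Paternity Index calculation:
PI = P(allele|father) / P(allele|random)
PI = 1.0 / 0.28
PI = 3.57

3.57


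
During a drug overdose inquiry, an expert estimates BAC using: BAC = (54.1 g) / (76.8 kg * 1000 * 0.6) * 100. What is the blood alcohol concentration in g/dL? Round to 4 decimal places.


Applying the Widmark formula:
BAC = (dose_g / (body_wt * 1000 * r)) * 100
Denominator = 76.8 * 1000 * 0.6 = 46080
BAC = (54.1 / 46080) * 100
BAC = 0.1174 g/dL

0.1174


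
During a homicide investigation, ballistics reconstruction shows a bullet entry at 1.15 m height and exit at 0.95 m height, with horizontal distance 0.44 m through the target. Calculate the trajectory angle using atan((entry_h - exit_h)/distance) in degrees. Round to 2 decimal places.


Bullet trajectory angle:
Height difference = 1.15 - 0.95 = 0.2 m
angle = atan(0.2 / 0.44)
angle = atan(0.454545)
angle = 24.44 degrees

24.44


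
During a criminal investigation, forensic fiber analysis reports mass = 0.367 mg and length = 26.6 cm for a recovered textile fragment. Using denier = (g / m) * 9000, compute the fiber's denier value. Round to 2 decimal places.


Denier calculation:
Mass in grams = 0.367 mg / 1000 = 0.000367 g
Length in meters = 26.6 cm / 100 = 0.266 m
Linear density = mass / length = 0.000367 / 0.266 = 0.0013797 g/m
Denier = (g/m) * 9000 = 0.0013797 * 9000 = 12.42

12.42


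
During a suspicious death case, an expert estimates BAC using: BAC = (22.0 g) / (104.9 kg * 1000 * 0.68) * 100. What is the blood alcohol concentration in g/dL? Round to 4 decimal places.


Applying the Widmark formula:
BAC = (dose_g / (body_wt * 1000 * r)) * 100
Denominator = 104.9 * 1000 * 0.68 = 71332
BAC = (22.0 / 71332) * 100
BAC = 0.0308 g/dL

0.0308


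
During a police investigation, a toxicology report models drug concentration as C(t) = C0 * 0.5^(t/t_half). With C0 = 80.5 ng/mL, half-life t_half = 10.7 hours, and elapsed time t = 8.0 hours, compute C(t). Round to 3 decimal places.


Drug concentration decay:
Number of half-lives = t / t_half = 8.0 / 10.7 = 0.747664
Decay factor = 0.5^0.747664 = 0.59556711
C(t) = 80.5 * 0.59556711 = 47.943 ng/mL

47.943


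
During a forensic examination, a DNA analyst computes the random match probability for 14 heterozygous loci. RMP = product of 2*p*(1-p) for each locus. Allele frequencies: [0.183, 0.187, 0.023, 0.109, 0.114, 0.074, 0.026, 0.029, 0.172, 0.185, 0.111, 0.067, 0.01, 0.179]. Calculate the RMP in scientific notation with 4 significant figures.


Computing RMP for 14 loci:
Locus 1: 2 * 0.183 * 0.817 = 0.299022
Locus 2: 2 * 0.187 * 0.813 = 0.304062
Locus 3: 2 * 0.023 * 0.977 = 0.044942
Locus 4: 2 * 0.109 * 0.891 = 0.194238
Locus 5: 2 * 0.114 * 0.886 = 0.202008
Locus 6: 2 * 0.074 * 0.926 = 0.137048
Locus 7: 2 * 0.026 * 0.974 = 0.050648
Locus 8: 2 * 0.029 * 0.971 = 0.056318
Locus 9: 2 * 0.172 * 0.828 = 0.284832
Locus 10: 2 * 0.185 * 0.815 = 0.30155
Locus 11: 2 * 0.111 * 0.889 = 0.197358
Locus 12: 2 * 0.067 * 0.933 = 0.125022
Locus 13: 2 * 0.01 * 0.99 = 0.0198
Locus 14: 2 * 0.179 * 0.821 = 0.293918
RMP = 7.730e-13

7.730e-13


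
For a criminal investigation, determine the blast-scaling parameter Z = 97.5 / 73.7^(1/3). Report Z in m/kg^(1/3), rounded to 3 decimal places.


Scaled distance calculation:
W^(1/3) = 73.7^(1/3) = 4.192655
Z = R / W^(1/3) = 97.5 / 4.192655
Z = 23.255 m/kg^(1/3)

23.255


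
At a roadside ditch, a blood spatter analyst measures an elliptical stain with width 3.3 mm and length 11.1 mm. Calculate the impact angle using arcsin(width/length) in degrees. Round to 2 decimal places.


Blood spatter impact angle calculation:
width / length = 3.3 / 11.1 = 0.297297
angle = arcsin(0.297297)
angle = 17.30 degrees

17.30


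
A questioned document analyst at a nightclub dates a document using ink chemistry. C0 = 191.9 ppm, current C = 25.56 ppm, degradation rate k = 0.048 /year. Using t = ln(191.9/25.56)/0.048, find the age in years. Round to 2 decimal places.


Document age estimation:
C0/C = 191.9 / 25.56 = 7.507825
ln(C0/C) = 2.015946
t = 2.015946 / 0.048 = 42.00 years

42.00


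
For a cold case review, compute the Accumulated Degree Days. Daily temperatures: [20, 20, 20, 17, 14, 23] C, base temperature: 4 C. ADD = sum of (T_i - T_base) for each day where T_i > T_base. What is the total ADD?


Computing ADD day by day:
Day 1: max(0, 20 - 4) = 16
Day 2: max(0, 20 - 4) = 16
Day 3: max(0, 20 - 4) = 16
Day 4: max(0, 17 - 4) = 13
Day 5: max(0, 14 - 4) = 10
Day 6: max(0, 23 - 4) = 19
Total ADD = 90

90


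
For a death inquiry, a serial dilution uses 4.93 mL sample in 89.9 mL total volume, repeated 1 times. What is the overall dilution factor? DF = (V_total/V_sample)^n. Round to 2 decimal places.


Dilution factor calculation:
Single dilution = V_total / V_sample = 89.9 / 4.93 ≈ 18.235294
Number of dilutions = 1
Total DF = (89.9 / 4.93)^1 (full precision, rounded at the end) = 18.24

18.24


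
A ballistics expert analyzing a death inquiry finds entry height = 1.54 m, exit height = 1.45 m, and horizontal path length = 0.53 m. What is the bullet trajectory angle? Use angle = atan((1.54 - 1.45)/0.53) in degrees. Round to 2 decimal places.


Bullet trajectory angle:
Height difference = 1.54 - 1.45 = 0.09 m
angle = atan(0.09 / 0.53)
angle = atan(0.169811)
angle = 9.64 degrees

9.64


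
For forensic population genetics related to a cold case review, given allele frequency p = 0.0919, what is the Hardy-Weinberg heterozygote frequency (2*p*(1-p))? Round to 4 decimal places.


Hardy-Weinberg heterozygote frequency:
q = 1 - p = 1 - 0.0919 = 0.9081
2pq = 2 * 0.0919 * 0.9081 = 0.1669

0.1669


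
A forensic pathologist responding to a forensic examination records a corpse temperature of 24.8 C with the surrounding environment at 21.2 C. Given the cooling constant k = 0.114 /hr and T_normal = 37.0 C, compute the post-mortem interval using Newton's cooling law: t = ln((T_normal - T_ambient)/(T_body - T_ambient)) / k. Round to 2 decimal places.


Using Newton's law of cooling:
t = ln((T_normal - T_ambient) / (T_body - T_ambient)) / k
T_normal - T_ambient = 15.8
T_body - T_ambient = 3.6
Ratio = 4.388889
ln(ratio) = 1.479076
t = 1.479076 / 0.114 = 12.97 hours

12.97


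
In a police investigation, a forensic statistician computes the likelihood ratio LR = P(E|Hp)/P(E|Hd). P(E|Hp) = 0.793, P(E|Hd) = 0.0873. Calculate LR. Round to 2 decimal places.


Likelihood ratio calculation:
LR = P(E|Hp) / P(E|Hd)
LR = 0.793 / 0.0873
LR = 9.08

9.08


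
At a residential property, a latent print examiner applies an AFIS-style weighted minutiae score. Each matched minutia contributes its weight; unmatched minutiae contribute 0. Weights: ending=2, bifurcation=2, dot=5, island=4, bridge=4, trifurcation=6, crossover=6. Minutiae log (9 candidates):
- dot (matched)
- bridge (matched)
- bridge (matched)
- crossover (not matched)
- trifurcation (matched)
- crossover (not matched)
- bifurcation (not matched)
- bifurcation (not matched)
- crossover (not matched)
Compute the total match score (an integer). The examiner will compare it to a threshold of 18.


Weighted minutiae match score:
  dot: matched, +5 (running total 5)
  bridge: matched, +4 (running total 9)
  bridge: matched, +4 (running total 13)
  crossover: not matched, +0
  trifurcation: matched, +6 (running total 19)
  crossover: not matched, +0
  bifurcation: not matched, +0
  bifurcation: not matched, +0
  crossover: not matched, +0
Total score = 19
Threshold = 18; verdict = identification

19


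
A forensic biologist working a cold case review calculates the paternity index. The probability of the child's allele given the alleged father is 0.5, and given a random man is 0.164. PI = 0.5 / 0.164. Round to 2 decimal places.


Paternity Index calculation:
PI = P(allele|father) / P(allele|random)
PI = 0.5 / 0.164
PI = 3.05

3.05


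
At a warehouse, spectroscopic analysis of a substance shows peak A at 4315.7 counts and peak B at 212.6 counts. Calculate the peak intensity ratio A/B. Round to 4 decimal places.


Spectral peak ratio:
Peak A = 4315.7 counts
Peak B = 212.6 counts
Ratio = 4315.7 / 212.6 = 20.2996

20.2996


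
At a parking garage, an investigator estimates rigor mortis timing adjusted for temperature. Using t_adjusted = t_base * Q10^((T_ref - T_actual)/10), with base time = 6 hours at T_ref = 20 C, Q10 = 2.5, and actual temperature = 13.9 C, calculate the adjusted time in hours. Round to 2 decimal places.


Rigor mortis time adjustment:
Exponent = (T_ref - T_actual) / 10 = (20 - 13.9) / 10 = 0.61
Q10 factor = 2.5^0.61 = 1.74881
t_adjusted = 6 * 1.74881 = 10.49 hours

10.49


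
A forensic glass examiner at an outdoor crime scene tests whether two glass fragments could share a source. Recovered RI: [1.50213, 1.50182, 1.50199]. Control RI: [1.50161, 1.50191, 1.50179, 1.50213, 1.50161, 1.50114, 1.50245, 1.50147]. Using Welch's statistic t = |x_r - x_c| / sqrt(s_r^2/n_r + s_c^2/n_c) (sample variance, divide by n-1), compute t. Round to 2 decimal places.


Welch's t-criterion for glass RI comparison:
Recovered mean = sum / n_r = 4.50594 / 3 = 1.50198
Control mean = sum / n_c = 12.01411 / 8 = 1.5017638
Recovered sample variance s_r^2 = 2.41e-08
Control sample variance s_c^2 = 1.64255e-07
Welch SE (unpooled) = sqrt(s_r^2/n_r + s_c^2/n_c) = sqrt(8.03333e-09 + 2.05319e-08) = sqrt(2.85652e-08) = 0.000169012
|mean_r - mean_c| = 0.00021625
t = 0.00021625 / 0.000169012 = 1.28

1.28


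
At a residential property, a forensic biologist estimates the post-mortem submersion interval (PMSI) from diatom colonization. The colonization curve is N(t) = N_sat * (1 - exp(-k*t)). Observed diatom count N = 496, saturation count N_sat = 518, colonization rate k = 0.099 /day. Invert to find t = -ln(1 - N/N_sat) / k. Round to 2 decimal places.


PMSI from diatom colonization curve:
N / N_sat = 496 / 518 = 0.957529
1 - N/N_sat = 0.042471
ln(1 - N/N_sat) = -3.158934
t = -ln(1 - N/N_sat) / k = -(-3.158934) / 0.099 = 31.91 days

31.91


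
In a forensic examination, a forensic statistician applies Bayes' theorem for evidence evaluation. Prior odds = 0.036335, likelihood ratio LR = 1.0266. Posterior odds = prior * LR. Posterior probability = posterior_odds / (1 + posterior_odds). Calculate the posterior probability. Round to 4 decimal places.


Bayesian evidence evaluation:
Posterior odds = prior_odds * LR = 0.036335 * 1.0266 = 0.03730151
Posterior probability = posterior_odds / (1 + posterior_odds)
= 0.03730151 / (1 + 0.03730151)
= 0.03730151 / 1.03730151
= 0.0360

0.0360


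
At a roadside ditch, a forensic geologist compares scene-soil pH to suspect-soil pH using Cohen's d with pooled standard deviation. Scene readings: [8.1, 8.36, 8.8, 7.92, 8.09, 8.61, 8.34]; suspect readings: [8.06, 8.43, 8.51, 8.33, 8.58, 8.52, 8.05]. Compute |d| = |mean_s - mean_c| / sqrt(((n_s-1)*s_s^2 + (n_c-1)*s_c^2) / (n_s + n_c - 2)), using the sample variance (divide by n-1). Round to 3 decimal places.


Pooled-variance Cohen's d for soil pH comparison:
Scene mean = 58.22 / 7 = 8.317143
Suspect mean = 58.48 / 7 = 8.354286
Scene sample variance s_s^2 = 0.09629
Suspect sample variance s_c^2 = 0.048029
Pooled variance = ((n_s-1)*s_s^2 + (n_c-1)*s_c^2) / (n_s + n_c - 2) = 0.07216
Pooled SD = sqrt(0.07216) = 0.268626
Mean difference = -0.037143
|d| = |-0.037143| / 0.268626 = 0.138

0.138


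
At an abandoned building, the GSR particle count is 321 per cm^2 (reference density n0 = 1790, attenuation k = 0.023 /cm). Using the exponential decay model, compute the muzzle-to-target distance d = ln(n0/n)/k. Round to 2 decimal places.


GSR distance calculation:
n0/n = 1790 / 321 = 5.576324
ln(n0/n) = 1.71853
d = 1.71853 / 0.023 = 74.72 cm

74.72


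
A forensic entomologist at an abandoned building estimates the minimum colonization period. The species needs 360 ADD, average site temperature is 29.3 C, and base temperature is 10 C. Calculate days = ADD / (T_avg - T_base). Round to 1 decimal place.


Insect development time:
Effective temperature = avg_temp - T_base = 29.3 - 10 = 19.3 C
Days = ADD / effective_temp = 360 / 19.3 = 18.7 days

18.7


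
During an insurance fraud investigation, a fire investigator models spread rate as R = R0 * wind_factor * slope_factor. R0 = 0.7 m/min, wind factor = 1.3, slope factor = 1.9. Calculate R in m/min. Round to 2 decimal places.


Fire spread rate calculation:
R = R0 * wind_factor * slope_factor
= 0.7 * 1.3 * 1.9
= 0.91 * 1.9
= 1.73 m/min

1.73


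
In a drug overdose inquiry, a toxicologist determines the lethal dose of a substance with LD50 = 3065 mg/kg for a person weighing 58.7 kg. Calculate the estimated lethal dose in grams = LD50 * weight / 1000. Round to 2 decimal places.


Lethal dose calculation:
Lethal dose = LD50 * body_weight / 1000
= 3065 * 58.7 / 1000
= 179915.5 / 1000
= 179.92 g

179.92
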